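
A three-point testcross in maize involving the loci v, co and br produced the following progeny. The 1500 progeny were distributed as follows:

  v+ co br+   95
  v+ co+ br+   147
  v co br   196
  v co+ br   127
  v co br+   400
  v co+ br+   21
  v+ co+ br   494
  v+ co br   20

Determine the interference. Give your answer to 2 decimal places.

The two most frequent reciprocal classes, v+ co+ br and v co br+, are the parental types, so the F1 was v+ co+ br / v co br+.
The two rarest classes, v+ co br and v co+ br+, are the double crossovers. Comparing them with the parentals, only the co allele has switched, so co is the middle locus and the order is v – co – br.
v–co: (222 + 41)/1500 = 0.1753; co–br: (343 + 41)/1500 = 0.2560.
Expected DCO frequency = 0.1753 × 0.2560 ≈ 0.04488; observed = 41/1500 ≈ 0.02733.
Coefficient of coincidence = 0.02733/0.04488 ≈ 0.61; interference = 1 − 0.61 = 0.39.

0.39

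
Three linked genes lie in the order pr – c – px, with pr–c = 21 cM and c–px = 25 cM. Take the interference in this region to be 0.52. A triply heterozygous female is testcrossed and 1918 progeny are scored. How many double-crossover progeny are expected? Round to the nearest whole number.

Map distances give recombination frequencies of 0.210 and 0.250 for the two intervals.
With interference 0.52 (so coincidence = 0.48), expected double-crossover frequency = 0.210 × 0.250 × 0.48 = 0.02520.
Expected number = 0.02520 × 1918 = 48.33 ≈ 48.

48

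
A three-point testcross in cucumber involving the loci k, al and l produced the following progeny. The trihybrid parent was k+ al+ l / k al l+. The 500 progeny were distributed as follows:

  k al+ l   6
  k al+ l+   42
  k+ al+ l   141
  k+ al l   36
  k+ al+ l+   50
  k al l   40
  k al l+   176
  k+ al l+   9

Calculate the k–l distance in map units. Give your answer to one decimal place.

The two rarest classes, k al+ l and k+ al l+, are the double crossovers. Comparing them with the parentals, only the k allele has switched, so k is the middle locus and the order is l – k – al.
Crossovers in the l–k interval produce the single-crossover classes k+ al+ l+ and k al l (50 + 40 = 90) plus the double crossovers (15).
RF(l–k) = (90 + 15) / 500 = 105/500 = 0.2100 → 21.0 map units.

21.0 map units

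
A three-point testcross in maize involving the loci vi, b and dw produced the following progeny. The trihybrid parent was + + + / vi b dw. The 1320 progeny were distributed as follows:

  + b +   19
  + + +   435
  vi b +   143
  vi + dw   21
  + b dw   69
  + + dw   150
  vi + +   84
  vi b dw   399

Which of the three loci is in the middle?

The two rarest classes, + b + and vi + dw, are the double crossovers. Comparing them with the parentals, only the b allele has switched, so b is the middle locus and the order is dw – b – vi.

b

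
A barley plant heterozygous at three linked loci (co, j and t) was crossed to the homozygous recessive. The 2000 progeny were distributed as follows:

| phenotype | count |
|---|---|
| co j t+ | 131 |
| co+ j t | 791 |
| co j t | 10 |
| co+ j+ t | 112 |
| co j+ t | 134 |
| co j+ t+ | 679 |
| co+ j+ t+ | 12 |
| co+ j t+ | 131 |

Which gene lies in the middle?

The two most frequent reciprocal classes, co+ j t and co j+ t+, are the parental types, so the F1 was co+ j t / co j+ t+.
The two rarest classes, co j t and co+ j+ t+, are the double crossovers. Comparing them with the parentals, only the co allele has switched, so co is the middle locus and the order is j – co – t.

co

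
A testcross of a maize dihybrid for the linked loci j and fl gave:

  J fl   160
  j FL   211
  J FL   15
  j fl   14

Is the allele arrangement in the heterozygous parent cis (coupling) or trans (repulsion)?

The two most frequent classes are J fl (160) and j FL (211); these are the parental (non-recombinant) types.
So the F1 carried J fl on one chromosome and j FL on the other — the recessive alleles are on opposite chromosomes (trans / repulsion).

trans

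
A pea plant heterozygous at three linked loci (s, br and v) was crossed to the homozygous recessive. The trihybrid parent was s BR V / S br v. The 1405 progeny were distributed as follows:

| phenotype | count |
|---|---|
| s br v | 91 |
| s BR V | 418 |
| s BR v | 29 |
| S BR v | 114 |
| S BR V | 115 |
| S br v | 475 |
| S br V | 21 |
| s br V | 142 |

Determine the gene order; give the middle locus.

The two rarest classes, s BR v and S br V, are the double crossovers. Comparing them with the parentals, only the v allele has switched, so v is the middle locus and the order is br – v – s.

v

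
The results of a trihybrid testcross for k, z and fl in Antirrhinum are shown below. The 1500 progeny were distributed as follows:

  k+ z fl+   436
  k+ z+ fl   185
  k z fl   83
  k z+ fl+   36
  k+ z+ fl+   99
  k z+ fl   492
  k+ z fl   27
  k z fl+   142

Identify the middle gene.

The two most frequent reciprocal classes, k+ z fl+ and k z+ fl, are the parental types, so the F1 was k+ z fl+ / k z+ fl.
The two rarest classes, k+ z fl and k z+ fl+, are the double crossovers. Comparing them with the parentals, only the fl allele has switched, so fl is the middle locus and the order is k – fl – z.

fl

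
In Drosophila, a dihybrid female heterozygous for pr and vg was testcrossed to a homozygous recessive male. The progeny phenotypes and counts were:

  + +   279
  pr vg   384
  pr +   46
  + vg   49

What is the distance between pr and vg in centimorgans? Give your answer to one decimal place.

12.5 centimorgans

The two most frequent classes, + + (279) and pr vg (384), are the parental types, so the F1 was + + / pr vg.
The recombinant classes are + vg and pr +: 49 + 46 = 95.
Recombination frequency = 95/758 = 0.1253 ≈ 12.5%, i.e. 12.5 centimorgans.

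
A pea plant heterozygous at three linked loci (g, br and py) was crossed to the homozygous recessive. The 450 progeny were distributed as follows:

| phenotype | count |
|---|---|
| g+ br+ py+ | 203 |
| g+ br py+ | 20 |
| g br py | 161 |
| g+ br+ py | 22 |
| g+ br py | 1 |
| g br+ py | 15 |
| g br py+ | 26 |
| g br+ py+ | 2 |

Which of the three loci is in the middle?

The two most frequent reciprocal classes, g br py and g+ br+ py+, are the parental types, so the F1 was g br py / g+ br+ py+.
The two rarest classes, g+ br py and g br+ py+, are the double crossovers. Comparing them with the parentals, only the g allele has switched, so g is the middle locus and the order is py – g – br.

g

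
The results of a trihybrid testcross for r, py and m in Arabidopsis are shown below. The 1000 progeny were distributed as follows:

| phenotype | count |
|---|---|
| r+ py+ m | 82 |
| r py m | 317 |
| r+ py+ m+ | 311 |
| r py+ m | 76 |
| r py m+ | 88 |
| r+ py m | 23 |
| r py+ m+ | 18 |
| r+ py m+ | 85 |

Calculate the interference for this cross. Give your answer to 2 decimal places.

The two most frequent reciprocal classes, r py m and r+ py+ m+, are the parental types, so the F1 was r py m / r+ py+ m+.
The two rarest classes, r+ py m and r py+ m+, are the double crossovers. Comparing them with the parentals, only the r allele has switched, so r is the middle locus and the order is py – r – m.
py–r: (161 + 41)/1000 = 0.2020; r–m: (170 + 41)/1000 = 0.2110.
Expected DCO frequency = 0.2020 × 0.2110 ≈ 0.04262; observed = 41/1000 ≈ 0.04100.
Coefficient of coincidence = 0.04100/0.04262 ≈ 0.96; interference = 1 − 0.96 = 0.04.

0.04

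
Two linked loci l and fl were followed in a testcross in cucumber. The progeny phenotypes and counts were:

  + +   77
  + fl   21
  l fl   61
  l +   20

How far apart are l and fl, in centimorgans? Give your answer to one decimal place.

The two most frequent classes, + + (77) and l fl (61), are the parental types, so the F1 was + + / l fl.
The recombinant classes are + fl and l +: 21 + 20 = 41.
Recombination frequency = 41/179 = 0.2291 ≈ 22.9%, i.e. 22.9 centimorgans.

22.9 centimorgans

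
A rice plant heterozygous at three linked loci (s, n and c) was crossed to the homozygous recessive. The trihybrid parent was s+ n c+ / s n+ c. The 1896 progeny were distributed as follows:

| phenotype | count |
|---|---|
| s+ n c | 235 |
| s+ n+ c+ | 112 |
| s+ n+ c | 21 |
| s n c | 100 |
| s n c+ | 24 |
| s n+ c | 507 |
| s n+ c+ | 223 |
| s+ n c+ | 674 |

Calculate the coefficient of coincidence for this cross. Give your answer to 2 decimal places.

The two rarest classes, s n c+ and s+ n+ c, are the double crossovers. Comparing them with the parentals, only the s allele has switched, so s is the middle locus and the order is c – s – n.
c–s: (458 + 45)/1896 = 0.2653; s–n: (212 + 45)/1896 = 0.1355.
Expected DCO frequency = 0.2653 × 0.1355 ≈ 0.03595; observed = 45/1896 ≈ 0.02373.
Coefficient of coincidence = 0.02373/0.03595 ≈ 0.66.

0.66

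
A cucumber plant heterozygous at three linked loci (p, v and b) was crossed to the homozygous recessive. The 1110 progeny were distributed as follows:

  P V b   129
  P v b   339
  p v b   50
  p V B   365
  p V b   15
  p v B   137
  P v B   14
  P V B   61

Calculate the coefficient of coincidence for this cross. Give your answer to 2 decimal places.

0.78

The two most frequent reciprocal classes, p V B and P v b, are the parental types, so the F1 was p V B / P v b.
The two rarest classes, p V b and P v B, are the double crossovers. Comparing them with the parentals, only the b allele has switched, so b is the middle locus and the order is v – b – p.
v–b: (266 + 29)/1110 = 0.2658; b–p: (111 + 29)/1110 = 0.1261.
Expected DCO frequency = 0.2658 × 0.1261 ≈ 0.03352; observed = 29/1110 ≈ 0.02613.
Coefficient of coincidence = 0.02613/0.03352 ≈ 0.78.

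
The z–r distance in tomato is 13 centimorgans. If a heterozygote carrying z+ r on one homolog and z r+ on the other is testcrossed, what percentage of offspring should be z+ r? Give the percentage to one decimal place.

A map distance of 13 centimorgans corresponds to a recombination frequency of 0.130.
The F1 is z+ r / z r+, so z+ r is a parental gamete class with expected frequency (1 − r)/2 = 0.870/2 = 0.4350.
That is 0.4350 = 43.5% of the progeny.

43.5%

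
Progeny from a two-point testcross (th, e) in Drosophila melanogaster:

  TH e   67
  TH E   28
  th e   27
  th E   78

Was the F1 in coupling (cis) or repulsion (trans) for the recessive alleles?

The two most frequent classes are TH e (67) and th E (78); these are the parental (non-recombinant) types.
So the F1 carried TH e on one chromosome and th E on the other — the recessive alleles are on opposite chromosomes (trans / repulsion).

trans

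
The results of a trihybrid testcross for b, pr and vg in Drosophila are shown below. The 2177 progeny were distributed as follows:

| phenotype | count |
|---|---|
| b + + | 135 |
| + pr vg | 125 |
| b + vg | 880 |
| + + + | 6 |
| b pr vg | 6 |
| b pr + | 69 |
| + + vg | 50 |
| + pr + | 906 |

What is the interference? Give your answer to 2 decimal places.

0.27

The two most frequent reciprocal classes, + pr + and b + vg, are the parental types, so the F1 was + pr + / b + vg.
The two rarest classes, + + + and b pr vg, are the double crossovers. Comparing them with the parentals, only the pr allele has switched, so pr is the middle locus and the order is b – pr – vg.
b–pr: (119 + 12)/2177 = 0.0602; pr–vg: (260 + 12)/2177 = 0.1249.
Expected DCO frequency = 0.0602 × 0.1249 ≈ 0.00752; observed = 12/2177 ≈ 0.00551.
Coefficient of coincidence = 0.00551/0.00752 ≈ 0.73; interference = 1 − 0.73 = 0.27.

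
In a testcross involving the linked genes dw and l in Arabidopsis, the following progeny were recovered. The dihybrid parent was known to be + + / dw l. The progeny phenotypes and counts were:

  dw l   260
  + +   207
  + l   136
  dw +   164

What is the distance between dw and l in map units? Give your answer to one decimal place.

39.1 map units

The recombinant classes are + l and dw +: 136 + 164 = 300.
Recombination frequency = 300/767 = 0.3911 ≈ 39.1%, i.e. 39.1 map units.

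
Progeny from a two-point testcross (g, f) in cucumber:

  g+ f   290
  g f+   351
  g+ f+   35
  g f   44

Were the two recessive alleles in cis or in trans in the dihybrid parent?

trans

The two most frequent classes are g+ f (290) and g f+ (351); these are the parental (non-recombinant) types.
So the F1 carried g+ f on one chromosome and g f+ on the other — the recessive alleles are on opposite chromosomes (trans / repulsion).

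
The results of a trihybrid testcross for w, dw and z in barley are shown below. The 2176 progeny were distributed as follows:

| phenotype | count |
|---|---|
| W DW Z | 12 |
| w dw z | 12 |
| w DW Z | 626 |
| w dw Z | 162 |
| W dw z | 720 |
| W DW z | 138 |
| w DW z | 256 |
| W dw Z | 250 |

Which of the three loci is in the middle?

The two most frequent reciprocal classes, w DW Z and W dw z, are the parental types, so the F1 was w DW Z / W dw z.
The two rarest classes, W DW Z and w dw z, are the double crossovers. Comparing them with the parentals, only the w allele has switched, so w is the middle locus and the order is z – w – dw.

w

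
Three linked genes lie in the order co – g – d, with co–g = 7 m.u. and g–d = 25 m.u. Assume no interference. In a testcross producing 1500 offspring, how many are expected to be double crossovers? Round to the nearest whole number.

26

Map distances give recombination frequencies of 0.070 and 0.250 for the two intervals.
With no interference, expected double-crossover frequency = 0.070 × 0.250 = 0.01750.
Expected number = 0.01750 × 1500 = 26.25 ≈ 26.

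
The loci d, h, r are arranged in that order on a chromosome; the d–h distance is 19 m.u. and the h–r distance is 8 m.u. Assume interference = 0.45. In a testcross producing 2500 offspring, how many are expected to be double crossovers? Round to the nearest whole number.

Map distances give recombination frequencies of 0.190 and 0.080 for the two intervals.
With interference 0.45 (so coincidence = 0.55), expected double-crossover frequency = 0.190 × 0.080 × 0.55 = 0.00836.
Expected number = 0.00836 × 2500 = 20.90 ≈ 21.

21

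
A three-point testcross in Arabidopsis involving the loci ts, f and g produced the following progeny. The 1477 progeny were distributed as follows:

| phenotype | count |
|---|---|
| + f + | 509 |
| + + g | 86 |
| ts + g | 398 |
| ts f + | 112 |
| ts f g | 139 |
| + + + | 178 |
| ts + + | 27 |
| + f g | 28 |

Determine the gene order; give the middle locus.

g

The two most frequent reciprocal classes, + f + and ts + g, are the parental types, so the F1 was + f + / ts + g.
The two rarest classes, + f g and ts + +, are the double crossovers. Comparing them with the parentals, only the g allele has switched, so g is the middle locus and the order is ts – g – f.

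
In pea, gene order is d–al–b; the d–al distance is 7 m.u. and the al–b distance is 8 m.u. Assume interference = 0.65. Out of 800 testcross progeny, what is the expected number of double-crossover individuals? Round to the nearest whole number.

2

Map distances give recombination frequencies of 0.070 and 0.080 for the two intervals.
With interference 0.65 (so coincidence = 0.35), expected double-crossover frequency = 0.070 × 0.080 × 0.35 = 0.00196.
Expected number = 0.00196 × 800 = 1.57 ≈ 2.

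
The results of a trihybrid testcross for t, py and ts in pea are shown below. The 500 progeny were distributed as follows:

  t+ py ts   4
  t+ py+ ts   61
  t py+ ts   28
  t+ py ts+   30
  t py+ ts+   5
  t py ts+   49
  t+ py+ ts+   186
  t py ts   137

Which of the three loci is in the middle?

The two most frequent reciprocal classes, t+ py+ ts+ and t py ts, are the parental types, so the F1 was t+ py+ ts+ / t py ts.
The two rarest classes, t py+ ts+ and t+ py ts, are the double crossovers. Comparing them with the parentals, only the t allele has switched, so t is the middle locus and the order is py – t – ts.

t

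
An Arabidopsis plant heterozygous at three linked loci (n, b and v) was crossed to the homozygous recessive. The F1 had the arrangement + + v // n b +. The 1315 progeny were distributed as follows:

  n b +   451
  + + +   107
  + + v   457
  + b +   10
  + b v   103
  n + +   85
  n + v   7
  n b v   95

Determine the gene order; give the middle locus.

n

The two rarest classes, n + v and + b +, are the double crossovers. Comparing them with the parentals, only the n allele has switched, so n is the middle locus and the order is b – n – v.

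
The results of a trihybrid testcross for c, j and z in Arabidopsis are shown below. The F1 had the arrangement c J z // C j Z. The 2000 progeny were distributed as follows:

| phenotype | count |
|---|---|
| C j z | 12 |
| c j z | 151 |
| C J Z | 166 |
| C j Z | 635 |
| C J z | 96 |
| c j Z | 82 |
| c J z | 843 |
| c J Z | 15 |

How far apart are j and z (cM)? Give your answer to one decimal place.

17.2 cM

The two rarest classes, c J Z and C j z, are the double crossovers. Comparing them with the parentals, only the z allele has switched, so z is the middle locus and the order is c – z – j.
Crossovers in the z–j interval produce the single-crossover classes c j z and C J Z (151 + 166 = 317) plus the double crossovers (27).
RF(z–j) = (317 + 27) / 2000 = 344/2000 = 0.1720 → 17.2 cM.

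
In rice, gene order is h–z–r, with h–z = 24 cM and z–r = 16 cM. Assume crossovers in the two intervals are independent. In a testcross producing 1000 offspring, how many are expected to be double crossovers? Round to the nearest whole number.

Map distances give recombination frequencies of 0.240 and 0.160 for the two intervals.
With no interference, expected double-crossover frequency = 0.240 × 0.160 = 0.03840.
Expected number = 0.03840 × 1000 = 38.40 ≈ 38.

38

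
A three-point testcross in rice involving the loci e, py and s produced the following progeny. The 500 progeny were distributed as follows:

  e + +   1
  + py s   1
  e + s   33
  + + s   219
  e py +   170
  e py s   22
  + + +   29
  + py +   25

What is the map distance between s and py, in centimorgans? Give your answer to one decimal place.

10.6 centimorgans

The two most frequent reciprocal classes, + + s and e py +, are the parental types, so the F1 was + + s / e py +.
The two rarest classes, + py s and e + +, are the double crossovers. Comparing them with the parentals, only the py allele has switched, so py is the middle locus and the order is e – py – s.
Crossovers in the py–s interval produce the single-crossover classes + + + and e py s (29 + 22 = 51) plus the double crossovers (2).
RF(py–s) = (51 + 2) / 500 = 53/500 = 0.1060 → 10.6 centimorgans.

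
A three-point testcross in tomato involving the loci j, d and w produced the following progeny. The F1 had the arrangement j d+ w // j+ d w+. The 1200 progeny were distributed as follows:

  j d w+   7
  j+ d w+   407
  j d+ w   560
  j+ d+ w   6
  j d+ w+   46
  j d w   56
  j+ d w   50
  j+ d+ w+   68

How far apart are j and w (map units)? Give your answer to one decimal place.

The two rarest classes, j+ d+ w and j d w+, are the double crossovers. Comparing them with the parentals, only the j allele has switched, so j is the middle locus and the order is d – j – w.
Crossovers in the j–w interval produce the single-crossover classes j d+ w+ and j+ d w (46 + 50 = 96) plus the double crossovers (13).
RF(j–w) = (96 + 13) / 1200 = 109/1200 = 0.0908 → 9.1 map units.

9.1 map units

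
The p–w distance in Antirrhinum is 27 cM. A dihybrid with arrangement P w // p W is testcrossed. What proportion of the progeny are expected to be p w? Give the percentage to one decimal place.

13.5%

A map distance of 27 cM corresponds to a recombination frequency of 0.270.
The F1 is P w / p W, so p w is a recombinant gamete class with expected frequency r/2 = 0.270/2 = 0.1350.
That is 0.1350 = 13.5% of the progeny.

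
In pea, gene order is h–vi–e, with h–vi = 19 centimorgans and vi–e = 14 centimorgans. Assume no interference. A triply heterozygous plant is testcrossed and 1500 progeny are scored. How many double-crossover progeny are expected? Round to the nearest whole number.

Map distances give recombination frequencies of 0.190 and 0.140 for the two intervals.
With no interference, expected double-crossover frequency = 0.190 × 0.140 = 0.02660.
Expected number = 0.02660 × 1500 = 39.90 ≈ 40.

40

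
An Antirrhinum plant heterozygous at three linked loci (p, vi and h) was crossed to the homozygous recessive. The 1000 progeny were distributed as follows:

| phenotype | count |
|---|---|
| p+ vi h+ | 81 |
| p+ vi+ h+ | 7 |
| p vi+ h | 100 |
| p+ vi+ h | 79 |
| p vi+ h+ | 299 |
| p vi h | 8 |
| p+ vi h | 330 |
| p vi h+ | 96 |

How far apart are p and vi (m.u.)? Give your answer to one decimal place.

The two most frequent reciprocal classes, p vi+ h+ and p+ vi h, are the parental types, so the F1 was p vi+ h+ / p+ vi h.
The two rarest classes, p+ vi+ h+ and p vi h, are the double crossovers. Comparing them with the parentals, only the p allele has switched, so p is the middle locus and the order is vi – p – h.
Crossovers in the vi–p interval produce the single-crossover classes p vi h+ and p+ vi+ h (96 + 79 = 175) plus the double crossovers (15).
RF(vi–p) = (175 + 15) / 1000 = 190/1000 = 0.1900 → 19.0 m.u.

19.0 m.u.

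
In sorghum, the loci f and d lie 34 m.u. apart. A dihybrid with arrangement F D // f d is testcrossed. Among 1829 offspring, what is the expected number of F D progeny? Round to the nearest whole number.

A map distance of 34 m.u. corresponds to a recombination frequency of 0.340.
The F1 is F D / f d, so F D is a parental gamete class with expected frequency (1 − r)/2 = 0.660/2 = 0.3300.
Expected number = 0.3300 × 1829 = 603.57 ≈ 604.

604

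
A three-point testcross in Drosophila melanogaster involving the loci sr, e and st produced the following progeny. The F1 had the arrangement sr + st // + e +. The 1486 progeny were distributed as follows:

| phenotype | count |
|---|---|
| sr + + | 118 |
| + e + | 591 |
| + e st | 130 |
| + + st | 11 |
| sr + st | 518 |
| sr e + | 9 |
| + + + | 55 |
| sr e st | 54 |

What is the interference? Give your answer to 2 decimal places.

0.14

The two rarest classes, + + st and sr e +, are the double crossovers. Comparing them with the parentals, only the sr allele has switched, so sr is the middle locus and the order is e – sr – st.
e–sr: (109 + 20)/1486 = 0.0868; sr–st: (248 + 20)/1486 = 0.1803.
Expected DCO frequency = 0.0868 × 0.1803 ≈ 0.01565; observed = 20/1486 ≈ 0.01346.
Coefficient of coincidence = 0.01346/0.01565 ≈ 0.86; interference = 1 − 0.86 = 0.14.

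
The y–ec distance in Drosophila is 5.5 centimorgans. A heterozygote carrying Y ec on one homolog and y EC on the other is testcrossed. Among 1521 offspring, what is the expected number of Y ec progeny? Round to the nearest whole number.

A map distance of 5.5 centimorgans corresponds to a recombination frequency of 0.055.
The F1 is Y ec / y EC, so Y ec is a parental gamete class with expected frequency (1 − r)/2 = 0.945/2 = 0.4725.
Expected number = 0.4725 × 1521 = 718.67 ≈ 719.

719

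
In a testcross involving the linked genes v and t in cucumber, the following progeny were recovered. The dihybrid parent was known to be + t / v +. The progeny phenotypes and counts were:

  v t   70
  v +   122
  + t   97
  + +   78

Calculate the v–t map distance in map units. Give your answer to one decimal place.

40.3 map units

The recombinant classes are + + and v t: 78 + 70 = 148.
Recombination frequency = 148/367 = 0.4033 ≈ 40.3%, i.e. 40.3 map units.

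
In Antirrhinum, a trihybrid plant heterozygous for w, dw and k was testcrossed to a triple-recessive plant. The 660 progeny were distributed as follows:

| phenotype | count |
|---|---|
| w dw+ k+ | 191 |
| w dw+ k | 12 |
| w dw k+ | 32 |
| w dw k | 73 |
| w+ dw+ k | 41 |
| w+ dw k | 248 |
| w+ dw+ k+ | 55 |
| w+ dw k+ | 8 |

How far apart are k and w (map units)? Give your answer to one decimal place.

22.4 map units

The two most frequent reciprocal classes, w dw+ k+ and w+ dw k, are the parental types, so the F1 was w dw+ k+ / w+ dw k.
The two rarest classes, w dw+ k and w+ dw k+, are the double crossovers. Comparing them with the parentals, only the k allele has switched, so k is the middle locus and the order is dw – k – w.
Crossovers in the k–w interval produce the single-crossover classes w+ dw+ k+ and w dw k (55 + 73 = 128) plus the double crossovers (20).
RF(k–w) = (128 + 20) / 660 = 148/660 = 0.2242 → 22.4 map units.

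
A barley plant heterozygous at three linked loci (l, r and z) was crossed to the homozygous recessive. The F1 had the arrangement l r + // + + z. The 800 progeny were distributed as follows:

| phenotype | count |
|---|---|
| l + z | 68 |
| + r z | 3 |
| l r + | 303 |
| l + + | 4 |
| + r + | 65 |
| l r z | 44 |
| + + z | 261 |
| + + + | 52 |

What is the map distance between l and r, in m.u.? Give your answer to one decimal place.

17.5 m.u.

The two rarest classes, l + + and + r z, are the double crossovers. Comparing them with the parentals, only the r allele has switched, so r is the middle locus and the order is z – r – l.
Crossovers in the r–l interval produce the single-crossover classes + r + and l + z (65 + 68 = 133) plus the double crossovers (7).
RF(r–l) = (133 + 7) / 800 = 140/800 = 0.1750 → 17.5 m.u.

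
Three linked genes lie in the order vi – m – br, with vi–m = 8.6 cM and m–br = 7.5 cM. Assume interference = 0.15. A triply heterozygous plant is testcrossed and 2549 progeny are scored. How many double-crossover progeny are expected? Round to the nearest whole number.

Map distances give recombination frequencies of 0.086 and 0.075 for the two intervals.
With interference 0.15 (so coincidence = 0.85), expected double-crossover frequency = 0.086 × 0.075 × 0.85 = 0.00548.
Expected number = 0.00548 × 2549 = 13.97 ≈ 14.

14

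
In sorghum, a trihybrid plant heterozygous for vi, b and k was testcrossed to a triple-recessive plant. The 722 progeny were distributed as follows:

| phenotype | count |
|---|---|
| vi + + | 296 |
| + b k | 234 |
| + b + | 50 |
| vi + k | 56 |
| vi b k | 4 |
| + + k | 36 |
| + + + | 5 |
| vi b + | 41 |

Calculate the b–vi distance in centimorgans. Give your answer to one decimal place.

The two most frequent reciprocal classes, + b k and vi + +, are the parental types, so the F1 was + b k / vi + +.
The two rarest classes, vi b k and + + +, are the double crossovers. Comparing them with the parentals, only the vi allele has switched, so vi is the middle locus and the order is b – vi – k.
Crossovers in the b–vi interval produce the single-crossover classes + + k and vi b + (36 + 41 = 77) plus the double crossovers (9).
RF(b–vi) = (77 + 9) / 722 = 86/722 = 0.1191 → 11.9 centimorgans.

11.9 centimorgans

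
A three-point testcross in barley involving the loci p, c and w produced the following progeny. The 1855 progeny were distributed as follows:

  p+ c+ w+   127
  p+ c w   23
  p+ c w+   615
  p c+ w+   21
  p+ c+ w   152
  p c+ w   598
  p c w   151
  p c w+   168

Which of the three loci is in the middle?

w

The two most frequent reciprocal classes, p+ c w+ and p c+ w, are the parental types, so the F1 was p+ c w+ / p c+ w.
The two rarest classes, p+ c w and p c+ w+, are the double crossovers. Comparing them with the parentals, only the w allele has switched, so w is the middle locus and the order is p – w – c.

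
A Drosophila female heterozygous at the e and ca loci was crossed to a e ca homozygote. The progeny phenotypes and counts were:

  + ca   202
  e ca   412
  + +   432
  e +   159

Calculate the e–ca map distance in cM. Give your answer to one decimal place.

The two most frequent classes, + + (432) and e ca (412), are the parental types, so the F1 was + + / e ca.
The recombinant classes are + ca and e +: 202 + 159 = 361.
Recombination frequency = 361/1205 = 0.2996 ≈ 30.0%, i.e. 30.0 cM.

30.0 cM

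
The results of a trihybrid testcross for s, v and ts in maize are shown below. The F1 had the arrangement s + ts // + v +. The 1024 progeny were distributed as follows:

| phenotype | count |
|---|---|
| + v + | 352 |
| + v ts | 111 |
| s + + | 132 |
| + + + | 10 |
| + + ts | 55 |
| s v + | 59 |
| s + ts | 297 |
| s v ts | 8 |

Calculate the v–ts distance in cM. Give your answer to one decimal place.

The two rarest classes, s v ts and + + +, are the double crossovers. Comparing them with the parentals, only the v allele has switched, so v is the middle locus and the order is s – v – ts.
Crossovers in the v–ts interval produce the single-crossover classes s + + and + v ts (132 + 111 = 243) plus the double crossovers (18).
RF(v–ts) = (243 + 18) / 1024 = 261/1024 = 0.2549 → 25.5 cM.

25.5 cM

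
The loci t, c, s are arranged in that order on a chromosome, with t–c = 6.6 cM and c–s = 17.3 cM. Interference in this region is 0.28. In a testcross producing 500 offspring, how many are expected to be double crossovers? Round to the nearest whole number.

4

Map distances give recombination frequencies of 0.066 and 0.173 for the two intervals.
With interference 0.28 (so coincidence = 0.72), expected double-crossover frequency = 0.066 × 0.173 × 0.72 = 0.00822.
Expected number = 0.00822 × 500 = 4.11 ≈ 4.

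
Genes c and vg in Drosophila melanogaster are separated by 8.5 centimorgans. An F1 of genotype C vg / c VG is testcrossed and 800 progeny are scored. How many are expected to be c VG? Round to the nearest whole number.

A map distance of 8.5 centimorgans corresponds to a recombination frequency of 0.085.
The F1 is C vg / c VG, so c VG is a parental gamete class with expected frequency (1 − r)/2 = 0.915/2 = 0.4575.
Expected number = 0.4575 × 800 = 366.00 ≈ 366.

366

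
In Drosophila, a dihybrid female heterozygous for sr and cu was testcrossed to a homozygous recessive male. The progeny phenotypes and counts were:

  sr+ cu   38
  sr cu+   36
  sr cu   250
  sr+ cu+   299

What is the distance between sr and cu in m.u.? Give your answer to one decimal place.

The two most frequent classes, sr+ cu+ (299) and sr cu (250), are the parental types, so the F1 was sr+ cu+ / sr cu.
The recombinant classes are sr+ cu and sr cu+: 38 + 36 = 74.
Recombination frequency = 74/623 = 0.1188 ≈ 11.9%, i.e. 11.9 m.u.

11.9 m.u.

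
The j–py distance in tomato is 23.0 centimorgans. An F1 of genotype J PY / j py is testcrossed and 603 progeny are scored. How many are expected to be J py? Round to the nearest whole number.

69

A map distance of 23.0 centimorgans corresponds to a recombination frequency of 0.230.
The F1 is J PY / j py, so J py is a recombinant gamete class with expected frequency r/2 = 0.230/2 = 0.1150.
Expected number = 0.1150 × 603 = 69.34 ≈ 69.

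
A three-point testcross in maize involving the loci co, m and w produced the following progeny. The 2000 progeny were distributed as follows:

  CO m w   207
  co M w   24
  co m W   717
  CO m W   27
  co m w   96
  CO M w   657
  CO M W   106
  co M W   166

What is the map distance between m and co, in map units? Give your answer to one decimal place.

The two most frequent reciprocal classes, co m W and CO M w, are the parental types, so the F1 was co m W / CO M w.
The two rarest classes, CO m W and co M w, are the double crossovers. Comparing them with the parentals, only the co allele has switched, so co is the middle locus and the order is w – co – m.
Crossovers in the co–m interval produce the single-crossover classes co M W and CO m w (166 + 207 = 373) plus the double crossovers (51).
RF(co–m) = (373 + 51) / 2000 = 424/2000 = 0.2120 → 21.2 map units.

21.2 map units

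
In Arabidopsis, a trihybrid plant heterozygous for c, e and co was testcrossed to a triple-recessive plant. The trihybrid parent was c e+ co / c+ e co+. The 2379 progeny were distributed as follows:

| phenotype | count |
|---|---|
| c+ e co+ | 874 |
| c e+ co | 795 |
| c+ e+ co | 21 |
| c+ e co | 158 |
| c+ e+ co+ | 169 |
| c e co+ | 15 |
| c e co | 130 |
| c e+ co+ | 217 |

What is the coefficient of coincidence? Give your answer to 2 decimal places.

0.62

The two rarest classes, c+ e+ co and c e co+, are the double crossovers. Comparing them with the parentals, only the c allele has switched, so c is the middle locus and the order is e – c – co.
e–c: (299 + 36)/2379 = 0.1408; c–co: (375 + 36)/2379 = 0.1728.
Expected DCO frequency = 0.1408 × 0.1728 ≈ 0.02433; observed = 36/2379 ≈ 0.01513.
Coefficient of coincidence = 0.01513/0.02433 ≈ 0.62.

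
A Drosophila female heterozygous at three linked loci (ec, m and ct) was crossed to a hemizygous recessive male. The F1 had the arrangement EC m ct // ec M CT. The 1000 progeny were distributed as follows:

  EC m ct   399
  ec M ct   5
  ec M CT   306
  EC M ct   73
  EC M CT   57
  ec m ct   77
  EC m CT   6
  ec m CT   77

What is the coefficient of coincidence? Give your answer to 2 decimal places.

0.47

The two rarest classes, EC m CT and ec M ct, are the double crossovers. Comparing them with the parentals, only the ct allele has switched, so ct is the middle locus and the order is ec – ct – m.
ec–ct: (134 + 11)/1000 = 0.1450; ct–m: (150 + 11)/1000 = 0.1610.
Expected DCO frequency = 0.1450 × 0.1610 ≈ 0.02334; observed = 11/1000 ≈ 0.01100.
Coefficient of coincidence = 0.01100/0.02334 ≈ 0.47.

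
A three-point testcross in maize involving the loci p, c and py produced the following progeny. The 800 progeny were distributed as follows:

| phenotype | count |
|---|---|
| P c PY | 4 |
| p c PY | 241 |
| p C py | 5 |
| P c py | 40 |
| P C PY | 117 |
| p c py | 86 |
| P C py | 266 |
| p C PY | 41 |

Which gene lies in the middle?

The two most frequent reciprocal classes, p c PY and P C py, are the parental types, so the F1 was p c PY / P C py.
The two rarest classes, P c PY and p C py, are the double crossovers. Comparing them with the parentals, only the p allele has switched, so p is the middle locus and the order is c – p – py.

p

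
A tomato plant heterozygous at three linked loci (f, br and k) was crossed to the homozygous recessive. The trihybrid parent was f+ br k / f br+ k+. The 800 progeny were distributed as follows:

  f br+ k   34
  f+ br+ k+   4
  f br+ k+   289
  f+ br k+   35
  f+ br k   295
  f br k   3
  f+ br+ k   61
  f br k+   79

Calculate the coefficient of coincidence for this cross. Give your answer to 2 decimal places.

0.50

The two rarest classes, f br k and f+ br+ k+, are the double crossovers. Comparing them with the parentals, only the f allele has switched, so f is the middle locus and the order is br – f – k.
br–f: (140 + 7)/800 = 0.1837; f–k: (69 + 7)/800 = 0.0950.
Expected DCO frequency = 0.1837 × 0.0950 ≈ 0.01745; observed = 7/800 ≈ 0.00875.
Coefficient of coincidence = 0.00875/0.01745 ≈ 0.50.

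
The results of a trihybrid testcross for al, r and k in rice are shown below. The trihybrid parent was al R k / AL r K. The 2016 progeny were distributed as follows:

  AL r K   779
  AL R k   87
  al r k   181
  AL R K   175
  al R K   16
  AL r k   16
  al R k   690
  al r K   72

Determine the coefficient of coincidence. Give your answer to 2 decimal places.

The two rarest classes, al R K and AL r k, are the double crossovers. Comparing them with the parentals, only the k allele has switched, so k is the middle locus and the order is al – k – r.
al–k: (159 + 32)/2016 = 0.0947; k–r: (356 + 32)/2016 = 0.1925.
Expected DCO frequency = 0.0947 × 0.1925 ≈ 0.01823; observed = 32/2016 ≈ 0.01587.
Coefficient of coincidence = 0.01587/0.01823 ≈ 0.87.

0.87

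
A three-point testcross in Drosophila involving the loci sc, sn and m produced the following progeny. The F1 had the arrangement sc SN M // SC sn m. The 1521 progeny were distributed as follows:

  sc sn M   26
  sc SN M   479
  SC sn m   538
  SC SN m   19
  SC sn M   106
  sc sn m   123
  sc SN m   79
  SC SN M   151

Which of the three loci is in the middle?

The two rarest classes, sc sn M and SC SN m, are the double crossovers. Comparing them with the parentals, only the sn allele has switched, so sn is the middle locus and the order is sc – sn – m.

sn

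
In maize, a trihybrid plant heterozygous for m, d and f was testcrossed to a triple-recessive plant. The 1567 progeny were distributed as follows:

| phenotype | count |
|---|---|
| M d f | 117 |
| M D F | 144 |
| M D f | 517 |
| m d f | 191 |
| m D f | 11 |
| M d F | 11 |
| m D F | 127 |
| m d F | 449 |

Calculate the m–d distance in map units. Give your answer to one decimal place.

17.0 map units

The two most frequent reciprocal classes, M D f and m d F, are the parental types, so the F1 was M D f / m d F.
The two rarest classes, m D f and M d F, are the double crossovers. Comparing them with the parentals, only the m allele has switched, so m is the middle locus and the order is f – m – d.
Crossovers in the m–d interval produce the single-crossover classes M d f and m D F (117 + 127 = 244) plus the double crossovers (22).
RF(m–d) = (244 + 22) / 1567 = 266/1567 = 0.1698 → 17.0 map units.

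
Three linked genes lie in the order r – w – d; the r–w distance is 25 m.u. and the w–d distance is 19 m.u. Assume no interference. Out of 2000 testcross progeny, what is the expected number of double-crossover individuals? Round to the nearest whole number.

Map distances give recombination frequencies of 0.250 and 0.190 for the two intervals.
With no interference, expected double-crossover frequency = 0.250 × 0.190 = 0.04750.
Expected number = 0.04750 × 2000 = 95.00 ≈ 95.

95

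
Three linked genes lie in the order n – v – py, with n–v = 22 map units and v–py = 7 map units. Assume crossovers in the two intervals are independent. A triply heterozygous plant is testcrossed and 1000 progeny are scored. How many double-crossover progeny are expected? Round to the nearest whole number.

15

Map distances give recombination frequencies of 0.220 and 0.070 for the two intervals.
With no interference, expected double-crossover frequency = 0.220 × 0.070 = 0.01540.
Expected number = 0.01540 × 1000 = 15.40 ≈ 15.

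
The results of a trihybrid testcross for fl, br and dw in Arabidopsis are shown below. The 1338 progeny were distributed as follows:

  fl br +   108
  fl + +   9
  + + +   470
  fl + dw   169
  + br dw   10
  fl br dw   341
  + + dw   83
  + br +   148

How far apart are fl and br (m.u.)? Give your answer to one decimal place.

The two most frequent reciprocal classes, + + + and fl br dw, are the parental types, so the F1 was + + + / fl br dw.
The two rarest classes, fl + + and + br dw, are the double crossovers. Comparing them with the parentals, only the fl allele has switched, so fl is the middle locus and the order is dw – fl – br.
Crossovers in the fl–br interval produce the single-crossover classes + br + and fl + dw (148 + 169 = 317) plus the double crossovers (19).
RF(fl–br) = (317 + 19) / 1338 = 336/1338 = 0.2511 → 25.1 m.u.

25.1 m.u.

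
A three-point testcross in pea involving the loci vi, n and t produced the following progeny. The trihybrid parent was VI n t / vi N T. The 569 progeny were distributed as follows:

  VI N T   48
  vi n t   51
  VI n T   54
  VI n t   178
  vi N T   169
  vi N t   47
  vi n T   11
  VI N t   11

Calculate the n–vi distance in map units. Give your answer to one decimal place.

The two rarest classes, VI N t and vi n T, are the double crossovers. Comparing them with the parentals, only the n allele has switched, so n is the middle locus and the order is t – n – vi.
Crossovers in the n–vi interval produce the single-crossover classes vi n t and VI N T (51 + 48 = 99) plus the double crossovers (22).
RF(n–vi) = (99 + 22) / 569 = 121/569 = 0.2127 → 21.3 map units.

21.3 map units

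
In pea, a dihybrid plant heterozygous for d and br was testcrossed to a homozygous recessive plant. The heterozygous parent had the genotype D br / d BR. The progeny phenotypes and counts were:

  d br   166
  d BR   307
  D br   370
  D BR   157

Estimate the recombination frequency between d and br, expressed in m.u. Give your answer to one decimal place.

32.3 m.u.

The recombinant classes are D BR and d br: 157 + 166 = 323.
Recombination frequency = 323/1000 = 0.3230 ≈ 32.3%, i.e. 32.3 m.u.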